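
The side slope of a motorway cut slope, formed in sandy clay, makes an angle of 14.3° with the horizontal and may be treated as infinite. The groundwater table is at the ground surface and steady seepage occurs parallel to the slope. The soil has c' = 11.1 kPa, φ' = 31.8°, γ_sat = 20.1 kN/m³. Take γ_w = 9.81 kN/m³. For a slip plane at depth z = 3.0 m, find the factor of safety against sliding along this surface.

FS = 2.01

With seepage parallel to the slope and the water table at the surface, the effective normal stress on the slip plane uses the buoyant unit weight γ' = γ_sat − γ_w while the driving shear stress uses γ_sat:
FS = [c' + γ' z cos²β tanφ'] / [γ_sat z sinβ cosβ]
γ' = 20.1 − 9.81 = 10.29 kN/m³
Numerator = 11.1 + 10.29·3.0·cos²14.3°·tan31.8° = 11.1 + 10.29·3.0·0.9390·0.6200 = 29.072 kPa
Denominator = 20.1·3.0·sin14.3°·cos14.3° = 20.1·3.0·0.2470·0.9690 = 14.433 kPa
FS = 29.072 / 14.433 = 2.014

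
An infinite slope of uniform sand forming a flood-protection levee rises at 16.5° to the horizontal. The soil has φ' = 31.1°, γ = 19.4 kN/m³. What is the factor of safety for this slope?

For a dry cohesionless infinite slope the factor of safety is FS = tanφ' / tanβ.
FS = tan31.1° / tan16.5° = 0.6032 / 0.2962 = 2.036

FS = 2.04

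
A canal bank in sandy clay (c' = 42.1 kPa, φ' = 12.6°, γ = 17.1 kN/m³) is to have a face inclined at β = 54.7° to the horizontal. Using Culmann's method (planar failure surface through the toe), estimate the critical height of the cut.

H_c = 30.40 m

Culmann's analysis gives the critical failure plane at α_cr = (β + φ')/2 = (54.7 + 12.6)/2 = 33.6°, and the critical height
H_c = (4c'/γ) · sinβ cosφ' / [1 − cos(β − φ')]
    = (4·42.1/17.1) · sin54.7°·cos12.6° / [1 − cos(42.1°)]
    = 9.848 · 0.8161·0.9759 / [1 − 0.7420]
    = 9.848 · 0.7965 / 0.2580
    = 30.40 m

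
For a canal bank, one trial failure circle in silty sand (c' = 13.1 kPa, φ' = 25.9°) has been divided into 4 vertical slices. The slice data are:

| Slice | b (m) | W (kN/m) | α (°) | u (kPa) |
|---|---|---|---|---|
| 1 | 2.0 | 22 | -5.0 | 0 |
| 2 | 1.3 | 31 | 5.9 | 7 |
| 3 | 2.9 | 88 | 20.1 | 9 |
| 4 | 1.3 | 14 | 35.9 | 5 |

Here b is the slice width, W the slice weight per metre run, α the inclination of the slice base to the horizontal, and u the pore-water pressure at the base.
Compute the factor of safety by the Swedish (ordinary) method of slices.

FS = 3.89

Ordinary method of slices: FS = Σ[c'·Δl_i + (W_i cosα_i − u_i·Δl_i)·tanφ'] / Σ W_i sinα_i, with Δl_i = b_i / cosα_i.
Slice 1: Δl = 2.0/cos(-5.0°) = 2.008 m; N'_1 = 22·cos(-5.0°) − 0·2.008 = 21.9; c'Δl = 26.30; W sinα = -1.9
Slice 2: Δl = 1.3/cos5.9° = 1.307 m; N'_2 = 31·cos5.9° − 7·1.307 = 21.7; c'Δl = 17.12; W sinα = 3.2
Slice 3: Δl = 2.9/cos20.1° = 3.088 m; N'_3 = 88·cos20.1° − 9·3.088 = 54.8; c'Δl = 40.45; W sinα = 30.2
Slice 4: Δl = 1.3/cos35.9° = 1.605 m; N'_4 = 14·cos35.9° − 5·1.605 = 3.3; c'Δl = 21.02; W sinα = 8.2
Σc'Δl = 104.9 kN/m; ΣN' = 101.8 kN/m; ΣW sinα = 39.7 kN/m
Resisting = 104.9 + 101.8·tan25.9° = 104.9 + 49.4 = 154.3 kN/m
FS = 154.3 / 39.7 = 3.885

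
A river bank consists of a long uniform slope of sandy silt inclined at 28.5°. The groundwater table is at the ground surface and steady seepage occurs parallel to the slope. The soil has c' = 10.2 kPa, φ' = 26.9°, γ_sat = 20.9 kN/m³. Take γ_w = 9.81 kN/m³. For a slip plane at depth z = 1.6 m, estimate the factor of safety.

With seepage parallel to the slope and the water table at the surface, the effective normal stress on the slip plane uses the buoyant unit weight γ' = γ_sat − γ_w while the driving shear stress uses γ_sat:
FS = [c' + γ' z cos²β tanφ'] / [γ_sat z sinβ cosβ]
γ' = 20.9 − 9.81 = 11.09 kN/m³
Numerator = 10.2 + 11.09·1.6·cos²28.5°·tan26.9° = 10.2 + 11.09·1.6·0.7723·0.5073 = 17.152 kPa
Denominator = 20.9·1.6·sin28.5°·cos28.5° = 20.9·1.6·0.4772·0.8788 = 14.023 kPa
FS = 17.152 / 14.023 = 1.223

FS = 1.22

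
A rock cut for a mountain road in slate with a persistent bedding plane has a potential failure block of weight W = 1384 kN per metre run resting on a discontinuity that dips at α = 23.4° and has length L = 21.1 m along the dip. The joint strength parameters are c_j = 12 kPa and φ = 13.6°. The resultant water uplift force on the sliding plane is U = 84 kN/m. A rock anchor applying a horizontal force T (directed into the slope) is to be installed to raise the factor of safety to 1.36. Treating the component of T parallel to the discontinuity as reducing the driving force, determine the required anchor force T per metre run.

T = 154 kN/m

Resolving forces along and normal to the sliding plane, with the horizontal anchor force T adding T·sinα to the effective normal force and T·cosα acting up the plane against the driving force:
FS = [c_jL + (W cosα − U + T sinα) tanφ] / [W sinα − T cosα]
Without the anchor: N' = 1186.2 kN/m, driving T_d = 549.7 kN/m, resisting R = 12·21.1 + 1186.2·tan13.6° = 540.2 kN/m, FS = 0.98.
Setting FS = 1.36 and solving for T:
1.36·(549.7 − T cos23.4°) = 540.2 + T sin23.4°·tan13.6°
T·(sin23.4°·tan13.6° + 1.36·cos23.4°) = 1.36·549.7 − 540.2
T·(0.3971·0.2419 + 1.36·0.9178) = 747.5 − 540.2 = 207.4
T·1.3442 = 207.4
T = 154.3 kN/m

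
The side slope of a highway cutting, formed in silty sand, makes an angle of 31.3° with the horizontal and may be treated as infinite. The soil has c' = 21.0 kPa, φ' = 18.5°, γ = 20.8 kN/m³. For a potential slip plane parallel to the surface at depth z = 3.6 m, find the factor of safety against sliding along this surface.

For an infinite slope with a slip plane parallel to the surface (no pore pressure): FS = [c' + γz cos²β tanφ'] / [γz sinβ cosβ].
γz = 20.8·3.6 = 74.88 kN/m²
Numerator = 21.0 + 74.88·cos²31.3°·tan18.5° = 21.0 + 74.88·0.7301·0.3346 = 39.292 kPa
Denominator = 74.88·sin31.3°·cos31.3° = 74.88·0.5195·0.8545 = 33.240 kPa
FS = 39.292 / 33.240 = 1.182

FS = 1.18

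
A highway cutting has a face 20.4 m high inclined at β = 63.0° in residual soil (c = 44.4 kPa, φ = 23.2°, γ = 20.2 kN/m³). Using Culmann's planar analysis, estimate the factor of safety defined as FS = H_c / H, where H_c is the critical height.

FS = 1.52

H_c = (4c/γ) · sinβ cosφ / [1 − cos(β − φ)]
    = (4·44.4/20.2) · sin63.0°·cos23.2° / [1 − cos39.8°]
    = 8.792 · 0.8190 / 0.2317 = 31.07 m
FS = H_c / H = 31.07 / 20.4 = 1.523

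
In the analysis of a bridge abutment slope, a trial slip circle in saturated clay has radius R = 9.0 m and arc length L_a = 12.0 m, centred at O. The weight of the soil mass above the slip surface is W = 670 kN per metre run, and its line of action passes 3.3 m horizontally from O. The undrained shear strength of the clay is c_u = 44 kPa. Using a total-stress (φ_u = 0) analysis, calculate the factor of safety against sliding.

Taking moments about the centre O, the resisting moment is provided by the undrained shear strength acting along the arc:
M_R = c_u·L_a·R = 44·12.00·9.0 = 4752.0 kN·m/m
M_D = W·d = 670·3.3 = 2211.0 kN·m/m
FS = M_R / M_D = 4752.0 / 2211.0 = 2.149

FS = 2.15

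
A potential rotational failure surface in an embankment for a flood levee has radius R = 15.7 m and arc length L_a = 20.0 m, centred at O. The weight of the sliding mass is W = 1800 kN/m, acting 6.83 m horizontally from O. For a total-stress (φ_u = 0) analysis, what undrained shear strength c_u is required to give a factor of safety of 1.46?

c_u = 57.2 kPa

FS = c_u·L_a·R / (W·d), so c_u = FS·W·d / (L_a·R).
c_u = 1.46·1800·6.83 / (20.00·15.7) = 17949.2 / 314.00 = 57.16 kPa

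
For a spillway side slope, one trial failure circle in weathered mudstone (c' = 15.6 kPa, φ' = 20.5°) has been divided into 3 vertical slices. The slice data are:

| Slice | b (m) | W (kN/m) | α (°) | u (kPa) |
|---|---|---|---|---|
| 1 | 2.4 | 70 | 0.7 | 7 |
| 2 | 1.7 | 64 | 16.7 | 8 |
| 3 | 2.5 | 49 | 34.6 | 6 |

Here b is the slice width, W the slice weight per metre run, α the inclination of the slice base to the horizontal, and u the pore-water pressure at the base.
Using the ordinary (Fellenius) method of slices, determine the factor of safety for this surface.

Ordinary method of slices: FS = Σ[c'·Δl_i + (W_i cosα_i − u_i·Δl_i)·tanφ'] / Σ W_i sinα_i, with Δl_i = b_i / cosα_i.
Slice 1: Δl = 2.4/cos0.7° = 2.400 m; N'_1 = 70·cos0.7° − 7·2.400 = 53.2; c'Δl = 37.44; W sinα = 0.9
Slice 2: Δl = 1.7/cos16.7° = 1.775 m; N'_2 = 64·cos16.7° − 8·1.775 = 47.1; c'Δl = 27.69; W sinα = 18.4
Slice 3: Δl = 2.5/cos34.6° = 3.037 m; N'_3 = 49·cos34.6° − 6·3.037 = 22.1; c'Δl = 47.38; W sinα = 27.8
Σc'Δl = 112.5 kN/m; ΣN' = 122.4 kN/m; ΣW sinα = 47.1 kN/m
Resisting = 112.5 + 122.4·tan20.5° = 112.5 + 45.8 = 158.3 kN/m
FS = 158.3 / 47.1 = 3.363

FS = 3.36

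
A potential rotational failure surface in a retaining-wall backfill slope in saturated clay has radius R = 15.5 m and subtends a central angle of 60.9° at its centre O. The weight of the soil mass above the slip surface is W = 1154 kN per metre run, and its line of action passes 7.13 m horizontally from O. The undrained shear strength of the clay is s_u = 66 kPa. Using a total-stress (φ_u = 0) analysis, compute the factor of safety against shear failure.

Taking moments about the centre O, the resisting moment is provided by the undrained shear strength acting along the arc:
Arc length L_a = R·θ = 15.5·(60.9°·π/180) = 15.5·1.0629 = 16.48 m
M_R = s_u·L_a·R = 66·16.48·15.5 = 16854.0 kN·m/m
M_D = W·d = 1154·7.13 = 8228.0 kN·m/m
FS = M_R / M_D = 16854.0 / 8228.0 = 2.048

FS = 2.05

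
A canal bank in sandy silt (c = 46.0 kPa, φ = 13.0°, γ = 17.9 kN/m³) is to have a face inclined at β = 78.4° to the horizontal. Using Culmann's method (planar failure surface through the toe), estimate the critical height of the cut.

Culmann's analysis gives the critical failure plane at α_cr = (β + φ)/2 = (78.4 + 13.0)/2 = 45.7°, and the critical height
H_c = (4c/γ) · sinβ cosφ / [1 − cos(β − φ)]
    = (4·46.0/17.9) · sin78.4°·cos13.0° / [1 − cos(65.4°)]
    = 10.279 · 0.9796·0.9744 / [1 − 0.4163]
    = 10.279 · 0.9545 / 0.5837
    = 16.81 m

H_c = 16.81 m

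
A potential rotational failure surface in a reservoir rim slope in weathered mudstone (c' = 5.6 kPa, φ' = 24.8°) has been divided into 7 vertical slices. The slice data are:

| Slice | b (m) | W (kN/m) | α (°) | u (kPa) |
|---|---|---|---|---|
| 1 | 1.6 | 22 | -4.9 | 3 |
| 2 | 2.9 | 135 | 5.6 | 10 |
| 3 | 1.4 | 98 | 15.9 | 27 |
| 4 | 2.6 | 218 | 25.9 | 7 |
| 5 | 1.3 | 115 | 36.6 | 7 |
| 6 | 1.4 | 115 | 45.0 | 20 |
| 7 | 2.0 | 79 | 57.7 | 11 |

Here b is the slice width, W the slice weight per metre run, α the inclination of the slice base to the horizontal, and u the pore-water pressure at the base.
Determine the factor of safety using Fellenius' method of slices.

Ordinary method of slices: FS = Σ[c'·Δl_i + (W_i cosα_i − u_i·Δl_i)·tanφ'] / Σ W_i sinα_i, with Δl_i = b_i / cosα_i.
Slice 1: Δl = 1.6/cos(-4.9°) = 1.606 m; N'_1 = 22·cos(-4.9°) − 3·1.606 = 17.1; c'Δl = 8.99; W sinα = -1.9
Slice 2: Δl = 2.9/cos5.6° = 2.914 m; N'_2 = 135·cos5.6° − 10·2.914 = 105.2; c'Δl = 16.32; W sinα = 13.2
Slice 3: Δl = 1.4/cos15.9° = 1.456 m; N'_3 = 98·cos15.9° − 27·1.456 = 54.9; c'Δl = 8.15; W sinα = 26.8
Slice 4: Δl = 2.6/cos25.9° = 2.890 m; N'_4 = 218·cos25.9° − 7·2.890 = 175.9; c'Δl = 16.19; W sinα = 95.2
Slice 5: Δl = 1.3/cos36.6° = 1.619 m; N'_5 = 115·cos36.6° − 7·1.619 = 81.0; c'Δl = 9.07; W sinα = 68.6
Slice 6: Δl = 1.4/cos45.0° = 1.980 m; N'_6 = 115·cos45.0° − 20·1.980 = 41.7; c'Δl = 11.09; W sinα = 81.3
Slice 7: Δl = 2.0/cos57.7° = 3.743 m; N'_7 = 79·cos57.7° − 11·3.743 = 1.0; c'Δl = 20.96; W sinα = 66.8
Σc'Δl = 90.8 kN/m; ΣN' = 476.9 kN/m; ΣW sinα = 350.0 kN/m
Resisting = 90.8 + 476.9·tan24.8° = 90.8 + 220.4 = 311.1 kN/m
FS = 311.1 / 350.0 = 0.889

FS = 0.89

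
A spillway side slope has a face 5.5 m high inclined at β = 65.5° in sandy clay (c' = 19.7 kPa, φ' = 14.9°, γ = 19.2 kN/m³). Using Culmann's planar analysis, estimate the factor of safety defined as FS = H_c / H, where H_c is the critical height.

FS = 1.80

H_c = (4c'/γ) · sinβ cosφ' / [1 − cos(β − φ')]
    = (4·19.7/19.2) · sin65.5°·cos14.9° / [1 − cos50.6°]
    = 4.104 · 0.8794 / 0.3653 = 9.88 m
FS = H_c / H = 9.88 / 5.5 = 1.796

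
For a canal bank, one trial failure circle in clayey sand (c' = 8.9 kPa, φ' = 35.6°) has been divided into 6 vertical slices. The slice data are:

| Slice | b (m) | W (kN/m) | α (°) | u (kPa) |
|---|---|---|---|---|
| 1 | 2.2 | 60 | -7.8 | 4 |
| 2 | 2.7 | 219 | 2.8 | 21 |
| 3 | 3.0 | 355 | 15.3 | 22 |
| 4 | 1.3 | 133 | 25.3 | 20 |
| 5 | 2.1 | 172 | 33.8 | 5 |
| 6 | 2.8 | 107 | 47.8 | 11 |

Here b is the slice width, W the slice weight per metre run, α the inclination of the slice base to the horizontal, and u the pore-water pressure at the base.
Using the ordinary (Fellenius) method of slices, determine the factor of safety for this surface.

FS = 2.04

Ordinary method of slices: FS = Σ[c'·Δl_i + (W_i cosα_i − u_i·Δl_i)·tanφ'] / Σ W_i sinα_i, with Δl_i = b_i / cosα_i.
Slice 1: Δl = 2.2/cos(-7.8°) = 2.221 m; N'_1 = 60·cos(-7.8°) − 4·2.221 = 50.6; c'Δl = 19.76; W sinα = -8.1
Slice 2: Δl = 2.7/cos2.8° = 2.703 m; N'_2 = 219·cos2.8° − 21·2.703 = 162.0; c'Δl = 24.06; W sinα = 10.7
Slice 3: Δl = 3.0/cos15.3° = 3.110 m; N'_3 = 355·cos15.3° − 22·3.110 = 274.0; c'Δl = 27.68; W sinα = 93.7
Slice 4: Δl = 1.3/cos25.3° = 1.438 m; N'_4 = 133·cos25.3° − 20·1.438 = 91.5; c'Δl = 12.80; W sinα = 56.8
Slice 5: Δl = 2.1/cos33.8° = 2.527 m; N'_5 = 172·cos33.8° − 5·2.527 = 130.3; c'Δl = 22.49; W sinα = 95.7
Slice 6: Δl = 2.8/cos47.8° = 4.168 m; N'_6 = 107·cos47.8° − 11·4.168 = 26.0; c'Δl = 37.10; W sinα = 79.3
Σc'Δl = 143.9 kN/m; ΣN' = 734.3 kN/m; ΣW sinα = 328.0 kN/m
Resisting = 143.9 + 734.3·tan35.6° = 143.9 + 525.7 = 669.6 kN/m
FS = 669.6 / 328.0 = 2.041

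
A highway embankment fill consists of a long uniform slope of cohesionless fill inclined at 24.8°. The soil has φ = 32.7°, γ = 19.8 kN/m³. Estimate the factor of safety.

FS = 1.39

For a dry cohesionless infinite slope the factor of safety is FS = tanφ / tanβ.
FS = tan32.7° / tan24.8° = 0.6420 / 0.4621 = 1.389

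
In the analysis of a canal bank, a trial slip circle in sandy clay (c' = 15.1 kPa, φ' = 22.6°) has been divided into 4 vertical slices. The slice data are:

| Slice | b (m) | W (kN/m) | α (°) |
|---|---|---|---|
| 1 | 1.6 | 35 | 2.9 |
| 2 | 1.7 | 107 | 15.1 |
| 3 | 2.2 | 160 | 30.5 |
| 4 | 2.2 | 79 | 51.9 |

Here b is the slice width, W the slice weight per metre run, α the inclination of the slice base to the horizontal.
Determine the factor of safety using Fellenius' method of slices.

Ordinary method of slices: FS = Σ[c'·Δl_i + (W_i cosα_i)·tanφ'] / Σ W_i sinα_i, with Δl_i = b_i / cosα_i.
Slice 1: Δl = 1.6/cos2.9° = 1.602 m; N'_1 = 35·cos2.9° = 35.0; c'Δl = 24.19; W sinα = 1.8
Slice 2: Δl = 1.7/cos15.1° = 1.761 m; N'_2 = 107·cos15.1° = 103.3; c'Δl = 26.59; W sinα = 27.9
Slice 3: Δl = 2.2/cos30.5° = 2.553 m; N'_3 = 160·cos30.5° = 137.9; c'Δl = 38.55; W sinα = 81.2
Slice 4: Δl = 2.2/cos51.9° = 3.565 m; N'_4 = 79·cos51.9° = 48.7; c'Δl = 53.84; W sinα = 62.2
Σc'Δl = 143.2 kN/m; ΣN' = 324.9 kN/m; ΣW sinα = 173.0 kN/m
Resisting = 143.2 + 324.9·tan22.6° = 143.2 + 135.2 = 278.4 kN/m
FS = 278.4 / 173.0 = 1.609

FS = 1.61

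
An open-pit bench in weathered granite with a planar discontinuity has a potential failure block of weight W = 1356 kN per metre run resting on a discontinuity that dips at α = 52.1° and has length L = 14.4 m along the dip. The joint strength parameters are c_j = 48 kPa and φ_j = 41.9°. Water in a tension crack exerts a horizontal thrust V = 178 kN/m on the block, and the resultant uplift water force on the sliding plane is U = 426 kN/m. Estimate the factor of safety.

Resolving the block weight along and normal to the plane and applying the Mohr–Coulomb strength on the joint:
N' = W cosα − U − V sinα = 1356·cos52.1° − 426 − 178·sin52.1° = 266.5 kN/m
Driving force T = W sinα + V cosα = 1356·sin52.1° + 178·cos52.1° = 1179.3 kN/m
Resisting force R = c_j·L + N'·tanφ_j = 48·14.4 + 266.5·tan41.9° = 691.2 + 239.1 = 930.3 kN/m
FS = R / T = 930.3 / 1179.3 = 0.789

FS = 0.79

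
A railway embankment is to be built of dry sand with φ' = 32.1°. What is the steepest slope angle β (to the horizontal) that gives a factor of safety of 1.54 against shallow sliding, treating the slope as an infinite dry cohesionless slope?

β = 22.2°

For an infinite dry cohesionless slope FS = tanφ'/tanβ, so tanβ = tanφ' / FS.
tanβ = tan32.1° / 1.54 = 0.6273 / 1.54 = 0.4073
β = arctan(0.4073) = 22.16°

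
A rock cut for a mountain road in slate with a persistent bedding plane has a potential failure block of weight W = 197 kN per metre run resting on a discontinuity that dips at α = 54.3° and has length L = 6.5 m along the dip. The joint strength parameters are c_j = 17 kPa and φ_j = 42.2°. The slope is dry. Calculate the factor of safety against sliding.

Resolving the block weight along and normal to the plane and applying the Mohr–Coulomb strength on the joint:
N' = W cosα = 197·cos54.3° = 115.0 kN/m
Driving force T = W sinα = 197·sin54.3° = 160.0 kN/m
Resisting force R = c_j·L + N'·tanφ_j = 17·6.5 + 115.0·tan42.2° = 110.5 + 104.2 = 214.7 kN/m
FS = R / T = 214.7 / 160.0 = 1.342

FS = 1.34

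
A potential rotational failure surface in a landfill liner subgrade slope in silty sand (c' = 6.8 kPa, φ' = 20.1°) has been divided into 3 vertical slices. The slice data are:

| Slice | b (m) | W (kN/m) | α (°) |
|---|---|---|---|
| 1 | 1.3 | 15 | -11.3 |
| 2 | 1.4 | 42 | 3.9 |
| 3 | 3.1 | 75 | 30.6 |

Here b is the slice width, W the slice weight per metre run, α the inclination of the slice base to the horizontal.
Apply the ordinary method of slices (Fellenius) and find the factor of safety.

FS = 2.29

Ordinary method of slices: FS = Σ[c'·Δl_i + (W_i cosα_i)·tanφ'] / Σ W_i sinα_i, with Δl_i = b_i / cosα_i.
Slice 1: Δl = 1.3/cos(-11.3°) = 1.326 m; N'_1 = 15·cos(-11.3°) = 14.7; c'Δl = 9.01; W sinα = -2.9
Slice 2: Δl = 1.4/cos3.9° = 1.403 m; N'_2 = 42·cos3.9° = 41.9; c'Δl = 9.54; W sinα = 2.9
Slice 3: Δl = 3.1/cos30.6° = 3.602 m; N'_3 = 75·cos30.6° = 64.6; c'Δl = 24.49; W sinα = 38.2
Σc'Δl = 43.0 kN/m; ΣN' = 121.2 kN/m; ΣW sinα = 38.1 kN/m
Resisting = 43.0 + 121.2·tan20.1° = 43.0 + 44.3 = 87.4 kN/m
FS = 87.4 / 38.1 = 2.294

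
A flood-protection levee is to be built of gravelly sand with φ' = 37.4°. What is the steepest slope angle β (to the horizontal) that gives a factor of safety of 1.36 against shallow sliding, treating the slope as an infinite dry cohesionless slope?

β = 29.3°

For an infinite dry cohesionless slope FS = tanφ'/tanβ, so tanβ = tanφ' / FS.
tanβ = tan37.4° / 1.36 = 0.7646 / 1.36 = 0.5622
β = arctan(0.5622) = 29.34°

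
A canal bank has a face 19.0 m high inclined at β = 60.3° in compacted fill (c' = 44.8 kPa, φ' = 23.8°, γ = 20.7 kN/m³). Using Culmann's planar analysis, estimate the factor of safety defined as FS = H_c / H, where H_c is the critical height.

FS = 1.85

H_c = (4c'/γ) · sinβ cosφ' / [1 − cos(β − φ')]
    = (4·44.8/20.7) · sin60.3°·cos23.8° / [1 − cos36.5°]
    = 8.657 · 0.7948 / 0.1961 = 35.08 m
FS = H_c / H = 35.08 / 19.0 = 1.846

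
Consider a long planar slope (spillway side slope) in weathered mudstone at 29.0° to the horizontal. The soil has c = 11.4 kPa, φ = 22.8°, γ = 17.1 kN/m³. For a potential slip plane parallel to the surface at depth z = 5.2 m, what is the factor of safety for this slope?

FS = 1.06

For an infinite slope with a slip plane parallel to the surface (no pore pressure): FS = [c + γz cos²β tanφ] / [γz sinβ cosβ].
γz = 17.1·5.2 = 88.92 kN/m²
Numerator = 11.4 + 88.92·cos²29.0°·tan22.8° = 11.4 + 88.92·0.7650·0.4204 = 39.993 kPa
Denominator = 88.92·sin29.0°·cos29.0° = 88.92·0.4848·0.8746 = 37.704 kPa
FS = 39.993 / 37.704 = 1.061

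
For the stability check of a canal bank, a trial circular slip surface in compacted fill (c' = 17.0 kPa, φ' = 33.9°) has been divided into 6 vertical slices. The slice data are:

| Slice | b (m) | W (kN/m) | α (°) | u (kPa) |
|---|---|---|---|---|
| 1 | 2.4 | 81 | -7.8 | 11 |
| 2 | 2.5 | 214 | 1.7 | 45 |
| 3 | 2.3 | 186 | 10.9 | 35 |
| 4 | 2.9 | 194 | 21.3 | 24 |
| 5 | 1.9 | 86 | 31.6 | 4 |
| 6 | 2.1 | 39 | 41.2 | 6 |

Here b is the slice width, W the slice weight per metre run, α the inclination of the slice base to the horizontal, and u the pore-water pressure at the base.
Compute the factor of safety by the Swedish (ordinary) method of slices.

Ordinary method of slices: FS = Σ[c'·Δl_i + (W_i cosα_i − u_i·Δl_i)·tanφ'] / Σ W_i sinα_i, with Δl_i = b_i / cosα_i.
Slice 1: Δl = 2.4/cos(-7.8°) = 2.422 m; N'_1 = 81·cos(-7.8°) − 11·2.422 = 53.6; c'Δl = 41.18; W sinα = -11.0
Slice 2: Δl = 2.5/cos1.7° = 2.501 m; N'_2 = 214·cos1.7° − 45·2.501 = 101.4; c'Δl = 42.52; W sinα = 6.3
Slice 3: Δl = 2.3/cos10.9° = 2.342 m; N'_3 = 186·cos10.9° − 35·2.342 = 100.7; c'Δl = 39.82; W sinα = 35.2
Slice 4: Δl = 2.9/cos21.3° = 3.113 m; N'_4 = 194·cos21.3° − 24·3.113 = 106.0; c'Δl = 52.91; W sinα = 70.5
Slice 5: Δl = 1.9/cos31.6° = 2.231 m; N'_5 = 86·cos31.6° − 4·2.231 = 64.3; c'Δl = 37.92; W sinα = 45.1
Slice 6: Δl = 2.1/cos41.2° = 2.791 m; N'_6 = 39·cos41.2° − 6·2.791 = 12.6; c'Δl = 47.45; W sinα = 25.7
Σc'Δl = 261.8 kN/m; ΣN' = 438.6 kN/m; ΣW sinα = 171.7 kN/m
Resisting = 261.8 + 438.6·tan33.9° = 261.8 + 294.7 = 556.5 kN/m
FS = 556.5 / 171.7 = 3.240

FS = 3.24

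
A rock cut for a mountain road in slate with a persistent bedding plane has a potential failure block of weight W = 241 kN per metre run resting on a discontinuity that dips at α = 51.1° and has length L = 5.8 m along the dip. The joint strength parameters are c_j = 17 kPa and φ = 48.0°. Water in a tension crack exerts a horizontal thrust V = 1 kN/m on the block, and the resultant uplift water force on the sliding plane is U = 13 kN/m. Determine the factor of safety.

Resolving the block weight along and normal to the plane and applying the Mohr–Coulomb strength on the joint:
N' = W cosα − U − V sinα = 241·cos51.1° − 13 − 1·sin51.1° = 137.6 kN/m
Driving force T = W sinα + V cosα = 241·sin51.1° + 1·cos51.1° = 188.2 kN/m
Resisting force R = c_j·L + N'·tanφ = 17·5.8 + 137.6·tan48.0° = 98.6 + 152.8 = 251.4 kN/m
FS = R / T = 251.4 / 188.2 = 1.336

FS = 1.34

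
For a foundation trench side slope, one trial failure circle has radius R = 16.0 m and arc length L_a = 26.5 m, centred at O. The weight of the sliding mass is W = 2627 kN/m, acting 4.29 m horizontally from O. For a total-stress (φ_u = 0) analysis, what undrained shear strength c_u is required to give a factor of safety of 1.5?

c_u = 39.9 kPa

FS = c_u·L_a·R / (W·d), so c_u = FS·W·d / (L_a·R).
c_u = 1.5·2627·4.29 / (26.50·16.0) = 16904.7 / 424.00 = 39.87 kPa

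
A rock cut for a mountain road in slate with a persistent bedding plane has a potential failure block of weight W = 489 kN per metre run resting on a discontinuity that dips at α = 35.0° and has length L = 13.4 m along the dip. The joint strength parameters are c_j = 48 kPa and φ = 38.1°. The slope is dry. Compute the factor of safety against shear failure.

Resolving the block weight along and normal to the plane and applying the Mohr–Coulomb strength on the joint:
N' = W cosα = 489·cos35.0° = 400.6 kN/m
Driving force T = W sinα = 489·sin35.0° = 280.5 kN/m
Resisting force R = c_j·L + N'·tanφ = 48·13.4 + 400.6·tan38.1° = 643.2 + 314.1 = 957.3 kN/m
FS = R / T = 957.3 / 280.5 = 3.413

FS = 3.41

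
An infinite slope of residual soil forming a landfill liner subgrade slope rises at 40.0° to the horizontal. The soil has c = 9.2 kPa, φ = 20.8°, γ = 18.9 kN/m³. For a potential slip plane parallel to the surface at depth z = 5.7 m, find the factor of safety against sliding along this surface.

For an infinite slope with a slip plane parallel to the surface (no pore pressure): FS = [c + γz cos²β tanφ] / [γz sinβ cosβ].
γz = 18.9·5.7 = 107.73 kN/m²
Numerator = 9.2 + 107.73·cos²40.0°·tan20.8° = 9.2 + 107.73·0.5868·0.3799 = 33.214 kPa
Denominator = 107.73·sin40.0°·cos40.0° = 107.73·0.6428·0.7660 = 53.047 kPa
FS = 33.214 / 53.047 = 0.626

FS = 0.63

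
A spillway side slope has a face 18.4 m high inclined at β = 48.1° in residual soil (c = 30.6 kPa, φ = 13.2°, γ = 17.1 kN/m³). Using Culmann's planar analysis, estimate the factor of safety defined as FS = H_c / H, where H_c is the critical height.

FS = 1.57

H_c = (4c/γ) · sinβ cosφ / [1 − cos(β − φ)]
    = (4·30.6/17.1) · sin48.1°·cos13.2° / [1 − cos34.9°]
    = 7.158 · 0.7246 / 0.1798 = 28.84 m
FS = H_c / H = 28.84 / 18.4 = 1.567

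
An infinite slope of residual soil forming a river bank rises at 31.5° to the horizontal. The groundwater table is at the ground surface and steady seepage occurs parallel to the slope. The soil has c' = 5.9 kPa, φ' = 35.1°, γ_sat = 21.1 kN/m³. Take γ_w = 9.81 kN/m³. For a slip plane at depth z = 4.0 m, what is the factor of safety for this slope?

With seepage parallel to the slope and the water table at the surface, the effective normal stress on the slip plane uses the buoyant unit weight γ' = γ_sat − γ_w while the driving shear stress uses γ_sat:
FS = [c' + γ' z cos²β tanφ'] / [γ_sat z sinβ cosβ]
γ' = 21.1 − 9.81 = 11.29 kN/m³
Numerator = 5.9 + 11.29·4.0·cos²31.5°·tan35.1° = 5.9 + 11.29·4.0·0.7270·0.7028 = 28.974 kPa
Denominator = 21.1·4.0·sin31.5°·cos31.5° = 21.1·4.0·0.5225·0.8526 = 37.600 kPa
FS = 28.974 / 37.600 = 0.771

FS = 0.77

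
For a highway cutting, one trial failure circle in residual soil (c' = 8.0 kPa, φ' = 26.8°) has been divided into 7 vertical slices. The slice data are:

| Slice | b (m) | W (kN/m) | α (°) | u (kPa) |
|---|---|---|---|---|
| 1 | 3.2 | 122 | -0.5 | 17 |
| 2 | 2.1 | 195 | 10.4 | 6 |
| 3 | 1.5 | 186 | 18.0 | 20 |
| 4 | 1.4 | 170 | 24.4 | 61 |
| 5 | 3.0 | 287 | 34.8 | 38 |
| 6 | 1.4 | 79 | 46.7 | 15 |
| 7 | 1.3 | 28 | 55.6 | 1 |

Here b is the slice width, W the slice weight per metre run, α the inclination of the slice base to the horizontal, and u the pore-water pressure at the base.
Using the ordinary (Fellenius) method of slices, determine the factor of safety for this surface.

Ordinary method of slices: FS = Σ[c'·Δl_i + (W_i cosα_i − u_i·Δl_i)·tanφ'] / Σ W_i sinα_i, with Δl_i = b_i / cosα_i.
Slice 1: Δl = 3.2/cos(-0.5°) = 3.200 m; N'_1 = 122·cos(-0.5°) − 17·3.200 = 67.6; c'Δl = 25.60; W sinα = -1.1
Slice 2: Δl = 2.1/cos10.4° = 2.135 m; N'_2 = 195·cos10.4° − 6·2.135 = 179.0; c'Δl = 17.08; W sinα = 35.2
Slice 3: Δl = 1.5/cos18.0° = 1.577 m; N'_3 = 186·cos18.0° − 20·1.577 = 145.4; c'Δl = 12.62; W sinα = 57.5
Slice 4: Δl = 1.4/cos24.4° = 1.537 m; N'_4 = 170·cos24.4° − 61·1.537 = 61.0; c'Δl = 12.30; W sinα = 70.2
Slice 5: Δl = 3.0/cos34.8° = 3.653 m; N'_5 = 287·cos34.8° − 38·3.653 = 96.8; c'Δl = 29.23; W sinα = 163.8
Slice 6: Δl = 1.4/cos46.7° = 2.041 m; N'_6 = 79·cos46.7° − 15·2.041 = 23.6; c'Δl = 16.33; W sinα = 57.5
Slice 7: Δl = 1.3/cos55.6° = 2.301 m; N'_7 = 28·cos55.6° − 1·2.301 = 13.5; c'Δl = 18.41; W sinα = 23.1
Σc'Δl = 131.6 kN/m; ΣN' = 586.9 kN/m; ΣW sinα = 406.2 kN/m
Resisting = 131.6 + 586.9·tan26.8° = 131.6 + 296.5 = 428.0 kN/m
FS = 428.0 / 406.2 = 1.054

FS = 1.05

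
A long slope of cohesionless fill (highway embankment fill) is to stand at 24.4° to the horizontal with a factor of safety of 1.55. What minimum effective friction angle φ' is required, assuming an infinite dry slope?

φ' = 35.1°

FS = tanφ'/tanβ ⇒ tanφ' = FS · tanβ = 1.55 · tan24.4° = 0.7031
φ' = arctan(0.7031) = 35.11°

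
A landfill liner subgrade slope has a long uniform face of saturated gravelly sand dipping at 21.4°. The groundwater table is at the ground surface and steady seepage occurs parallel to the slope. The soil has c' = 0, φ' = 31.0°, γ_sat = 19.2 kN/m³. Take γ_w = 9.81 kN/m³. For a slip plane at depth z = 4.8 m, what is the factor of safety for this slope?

FS = 0.75

With seepage parallel to the slope and the water table at the surface, the effective normal stress on the slip plane uses the buoyant unit weight γ' = γ_sat − γ_w while the driving shear stress uses γ_sat:
FS = [c' + γ' z cos²β tanφ'] / [γ_sat z sinβ cosβ]
(For c' = 0 this reduces to FS = (γ'/γ_sat)·tanφ'/tanβ.)
γ' = 19.2 − 9.81 = 9.39 kN/m³
Numerator = 0.0 + 9.39·4.8·cos²21.4°·tan31.0° = 0.0 + 9.39·4.8·0.8669·0.6009 = 23.476 kPa
Denominator = 19.2·4.8·sin21.4°·cos21.4° = 19.2·4.8·0.3649·0.9311 = 31.309 kPa
FS = 23.476 / 31.309 = 0.750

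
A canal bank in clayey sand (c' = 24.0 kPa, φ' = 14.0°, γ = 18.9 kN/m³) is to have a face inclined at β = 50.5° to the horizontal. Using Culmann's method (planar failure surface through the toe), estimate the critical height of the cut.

Culmann's analysis gives the critical failure plane at α_cr = (β + φ')/2 = (50.5 + 14.0)/2 = 32.2°, and the critical height
H_c = (4c'/γ) · sinβ cosφ' / [1 − cos(β − φ')]
    = (4·24.0/18.9) · sin50.5°·cos14.0° / [1 − cos(36.5°)]
    = 5.079 · 0.7716·0.9703 / [1 − 0.8039]
    = 5.079 · 0.7487 / 0.1961
    = 19.39 m

H_c = 19.39 m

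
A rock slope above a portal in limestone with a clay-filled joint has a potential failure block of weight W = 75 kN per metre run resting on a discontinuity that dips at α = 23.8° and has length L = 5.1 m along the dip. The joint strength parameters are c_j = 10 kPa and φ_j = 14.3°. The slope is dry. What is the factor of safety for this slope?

Resolving the block weight along and normal to the plane and applying the Mohr–Coulomb strength on the joint:
N' = W cosα = 75·cos23.8° = 68.6 kN/m
Driving force T = W sinα = 75·sin23.8° = 30.3 kN/m
Resisting force R = c_j·L + N'·tanφ_j = 10·5.1 + 68.6·tan14.3° = 51.0 + 17.5 = 68.5 kN/m
FS = R / T = 68.5 / 30.3 = 2.263

FS = 2.26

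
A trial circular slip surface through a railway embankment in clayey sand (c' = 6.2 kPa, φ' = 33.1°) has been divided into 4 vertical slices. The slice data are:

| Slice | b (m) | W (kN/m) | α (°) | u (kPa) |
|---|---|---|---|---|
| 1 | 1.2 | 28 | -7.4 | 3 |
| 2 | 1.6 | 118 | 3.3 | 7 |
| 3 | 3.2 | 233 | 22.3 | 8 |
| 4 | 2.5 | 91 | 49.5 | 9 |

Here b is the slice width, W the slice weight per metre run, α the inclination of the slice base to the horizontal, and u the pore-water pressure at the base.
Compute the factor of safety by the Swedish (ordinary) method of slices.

FS = 1.78

Ordinary method of slices: FS = Σ[c'·Δl_i + (W_i cosα_i − u_i·Δl_i)·tanφ'] / Σ W_i sinα_i, with Δl_i = b_i / cosα_i.
Slice 1: Δl = 1.2/cos(-7.4°) = 1.210 m; N'_1 = 28·cos(-7.4°) − 3·1.210 = 24.1; c'Δl = 7.50; W sinα = -3.6
Slice 2: Δl = 1.6/cos3.3° = 1.603 m; N'_2 = 118·cos3.3° − 7·1.603 = 106.6; c'Δl = 9.94; W sinα = 6.8
Slice 3: Δl = 3.2/cos22.3° = 3.459 m; N'_3 = 233·cos22.3° − 8·3.459 = 187.9; c'Δl = 21.44; W sinα = 88.4
Slice 4: Δl = 2.5/cos49.5° = 3.849 m; N'_4 = 91·cos49.5° − 9·3.849 = 24.5; c'Δl = 23.87; W sinα = 69.2
Σc'Δl = 62.7 kN/m; ΣN' = 343.1 kN/m; ΣW sinα = 160.8 kN/m
Resisting = 62.7 + 343.1·tan33.1° = 62.7 + 223.7 = 286.4 kN/m
FS = 286.4 / 160.8 = 1.781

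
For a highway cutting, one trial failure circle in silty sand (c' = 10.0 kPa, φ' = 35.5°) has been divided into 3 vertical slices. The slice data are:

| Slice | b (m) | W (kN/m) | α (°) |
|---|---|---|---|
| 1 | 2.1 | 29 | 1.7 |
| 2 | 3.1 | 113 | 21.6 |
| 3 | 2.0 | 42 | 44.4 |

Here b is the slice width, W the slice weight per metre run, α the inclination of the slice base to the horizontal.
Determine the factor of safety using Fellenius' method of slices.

Ordinary method of slices: FS = Σ[c'·Δl_i + (W_i cosα_i)·tanφ'] / Σ W_i sinα_i, with Δl_i = b_i / cosα_i.
Slice 1: Δl = 2.1/cos1.7° = 2.101 m; N'_1 = 29·cos1.7° = 29.0; c'Δl = 21.01; W sinα = 0.9
Slice 2: Δl = 3.1/cos21.6° = 3.334 m; N'_2 = 113·cos21.6° = 105.1; c'Δl = 33.34; W sinα = 41.6
Slice 3: Δl = 2.0/cos44.4° = 2.799 m; N'_3 = 42·cos44.4° = 30.0; c'Δl = 27.99; W sinα = 29.4
Σc'Δl = 82.3 kN/m; ΣN' = 164.1 kN/m; ΣW sinα = 71.8 kN/m
Resisting = 82.3 + 164.1·tan35.5° = 82.3 + 117.0 = 199.4 kN/m
FS = 199.4 / 71.8 = 2.775

FS = 2.77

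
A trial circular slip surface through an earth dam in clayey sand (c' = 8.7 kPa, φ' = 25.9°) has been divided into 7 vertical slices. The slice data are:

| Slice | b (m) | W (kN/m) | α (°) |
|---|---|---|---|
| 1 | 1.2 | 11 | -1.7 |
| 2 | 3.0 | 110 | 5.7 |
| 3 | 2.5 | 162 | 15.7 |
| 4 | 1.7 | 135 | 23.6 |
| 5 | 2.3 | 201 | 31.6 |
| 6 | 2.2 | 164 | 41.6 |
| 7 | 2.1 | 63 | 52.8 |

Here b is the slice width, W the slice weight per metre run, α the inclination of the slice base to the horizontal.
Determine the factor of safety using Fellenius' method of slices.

FS = 1.37

Ordinary method of slices: FS = Σ[c'·Δl_i + (W_i cosα_i)·tanφ'] / Σ W_i sinα_i, with Δl_i = b_i / cosα_i.
Slice 1: Δl = 1.2/cos(-1.7°) = 1.201 m; N'_1 = 11·cos(-1.7°) = 11.0; c'Δl = 10.44; W sinα = -0.3
Slice 2: Δl = 3.0/cos5.7° = 3.015 m; N'_2 = 110·cos5.7° = 109.5; c'Δl = 26.23; W sinα = 10.9
Slice 3: Δl = 2.5/cos15.7° = 2.597 m; N'_3 = 162·cos15.7° = 156.0; c'Δl = 22.59; W sinα = 43.8
Slice 4: Δl = 1.7/cos23.6° = 1.855 m; N'_4 = 135·cos23.6° = 123.7; c'Δl = 16.14; W sinα = 54.0
Slice 5: Δl = 2.3/cos31.6° = 2.700 m; N'_5 = 201·cos31.6° = 171.2; c'Δl = 23.49; W sinα = 105.3
Slice 6: Δl = 2.2/cos41.6° = 2.942 m; N'_6 = 164·cos41.6° = 122.6; c'Δl = 25.60; W sinα = 108.9
Slice 7: Δl = 2.1/cos52.8° = 3.473 m; N'_7 = 63·cos52.8° = 38.1; c'Δl = 30.22; W sinα = 50.2
Σc'Δl = 154.7 kN/m; ΣN' = 732.0 kN/m; ΣW sinα = 372.9 kN/m
Resisting = 154.7 + 732.0·tan25.9° = 154.7 + 355.5 = 510.2 kN/m
FS = 510.2 / 372.9 = 1.368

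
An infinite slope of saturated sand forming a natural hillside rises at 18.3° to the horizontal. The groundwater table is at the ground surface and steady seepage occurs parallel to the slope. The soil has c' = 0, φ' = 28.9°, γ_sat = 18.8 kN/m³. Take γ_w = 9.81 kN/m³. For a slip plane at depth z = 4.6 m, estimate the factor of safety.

FS = 0.80

With seepage parallel to the slope and the water table at the surface, the effective normal stress on the slip plane uses the buoyant unit weight γ' = γ_sat − γ_w while the driving shear stress uses γ_sat:
FS = [c' + γ' z cos²β tanφ'] / [γ_sat z sinβ cosβ]
(For c' = 0 this reduces to FS = (γ'/γ_sat)·tanφ'/tanβ.)
γ' = 18.8 − 9.81 = 8.99 kN/m³
Numerator = 0.0 + 8.99·4.6·cos²18.3°·tan28.9° = 0.0 + 8.99·4.6·0.9014·0.5520 = 20.578 kPa
Denominator = 18.8·4.6·sin18.3°·cos18.3° = 18.8·4.6·0.3140·0.9494 = 25.781 kPa
FS = 20.578 / 25.781 = 0.798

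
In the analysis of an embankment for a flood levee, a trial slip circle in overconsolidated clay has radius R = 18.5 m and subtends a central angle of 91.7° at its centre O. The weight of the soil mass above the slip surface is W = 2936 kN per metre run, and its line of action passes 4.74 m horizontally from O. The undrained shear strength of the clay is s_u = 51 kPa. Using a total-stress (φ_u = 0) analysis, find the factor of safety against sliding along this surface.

FS = 2.01

Taking moments about the centre O, the resisting moment is provided by the undrained shear strength acting along the arc:
Arc length L_a = R·θ = 18.5·(91.7°·π/180) = 18.5·1.6005 = 29.61 m
M_R = s_u·L_a·R = 51·29.61·18.5 = 27935.8 kN·m/m
M_D = W·d = 2936·4.74 = 13916.6 kN·m/m
FS = M_R / M_D = 27935.8 / 13916.6 = 2.007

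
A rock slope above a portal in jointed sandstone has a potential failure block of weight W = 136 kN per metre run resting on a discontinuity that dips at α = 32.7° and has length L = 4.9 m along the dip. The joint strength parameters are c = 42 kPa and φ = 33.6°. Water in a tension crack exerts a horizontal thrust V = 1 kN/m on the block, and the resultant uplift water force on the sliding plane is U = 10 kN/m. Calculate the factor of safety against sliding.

FS = 3.70

Resolving the block weight along and normal to the plane and applying the Mohr–Coulomb strength on the joint:
N' = W cosα − U − V sinα = 136·cos32.7° − 10 − 1·sin32.7° = 103.9 kN/m
Driving force T = W sinα + V cosα = 136·sin32.7° + 1·cos32.7° = 74.3 kN/m
Resisting force R = c·L + N'·tanφ = 42·4.9 + 103.9·tan33.6° = 205.8 + 69.0 = 274.8 kN/m
FS = R / T = 274.8 / 74.3 = 3.698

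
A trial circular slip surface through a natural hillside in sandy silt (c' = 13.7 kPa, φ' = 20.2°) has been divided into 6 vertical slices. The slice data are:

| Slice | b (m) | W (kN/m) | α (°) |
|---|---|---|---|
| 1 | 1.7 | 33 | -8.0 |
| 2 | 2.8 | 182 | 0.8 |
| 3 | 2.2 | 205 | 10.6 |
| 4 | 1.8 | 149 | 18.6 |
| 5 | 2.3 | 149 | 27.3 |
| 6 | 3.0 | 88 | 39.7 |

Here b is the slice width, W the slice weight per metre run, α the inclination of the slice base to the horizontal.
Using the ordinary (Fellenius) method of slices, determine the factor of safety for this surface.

Ordinary method of slices: FS = Σ[c'·Δl_i + (W_i cosα_i)·tanφ'] / Σ W_i sinα_i, with Δl_i = b_i / cosα_i.
Slice 1: Δl = 1.7/cos(-8.0°) = 1.717 m; N'_1 = 33·cos(-8.0°) = 32.7; c'Δl = 23.52; W sinα = -4.6
Slice 2: Δl = 2.8/cos0.8° = 2.800 m; N'_2 = 182·cos0.8° = 182.0; c'Δl = 38.36; W sinα = 2.5
Slice 3: Δl = 2.2/cos10.6° = 2.238 m; N'_3 = 205·cos10.6° = 201.5; c'Δl = 30.66; W sinα = 37.7
Slice 4: Δl = 1.8/cos18.6° = 1.899 m; N'_4 = 149·cos18.6° = 141.2; c'Δl = 26.02; W sinα = 47.5
Slice 5: Δl = 2.3/cos27.3° = 2.588 m; N'_5 = 149·cos27.3° = 132.4; c'Δl = 35.46; W sinα = 68.3
Slice 6: Δl = 3.0/cos39.7° = 3.899 m; N'_6 = 88·cos39.7° = 67.7; c'Δl = 53.42; W sinα = 56.2
Σc'Δl = 207.4 kN/m; ΣN' = 757.5 kN/m; ΣW sinα = 207.7 kN/m
Resisting = 207.4 + 757.5·tan20.2° = 207.4 + 278.7 = 486.1 kN/m
FS = 486.1 / 207.7 = 2.340

FS = 2.34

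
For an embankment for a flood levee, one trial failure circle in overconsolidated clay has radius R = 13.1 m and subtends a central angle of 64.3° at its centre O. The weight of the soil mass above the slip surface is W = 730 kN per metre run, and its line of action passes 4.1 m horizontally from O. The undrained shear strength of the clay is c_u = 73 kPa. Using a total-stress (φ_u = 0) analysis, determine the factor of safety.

FS = 4.70

Taking moments about the centre O, the resisting moment is provided by the undrained shear strength acting along the arc:
Arc length L_a = R·θ = 13.1·(64.3°·π/180) = 13.1·1.1222 = 14.70 m
M_R = c_u·L_a·R = 73·14.70·13.1 = 14059.0 kN·m/m
M_D = W·d = 730·4.1 = 2993.0 kN·m/m
FS = M_R / M_D = 14059.0 / 2993.0 = 4.697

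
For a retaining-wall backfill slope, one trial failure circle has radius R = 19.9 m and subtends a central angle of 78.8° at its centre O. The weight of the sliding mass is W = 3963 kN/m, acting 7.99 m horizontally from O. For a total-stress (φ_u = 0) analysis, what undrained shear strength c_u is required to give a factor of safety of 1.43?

c_u = 83.1 kPa

FS = c_u·L_a·R / (W·d), so c_u = FS·W·d / (L_a·R).
Arc length L_a = R·θ = 19.9·(78.8°·π/180) = 19.9·1.3753 = 27.37 m
c_u = 1.43·3963·7.99 / (27.37·19.9) = 45280.0 / 544.64 = 83.14 kPa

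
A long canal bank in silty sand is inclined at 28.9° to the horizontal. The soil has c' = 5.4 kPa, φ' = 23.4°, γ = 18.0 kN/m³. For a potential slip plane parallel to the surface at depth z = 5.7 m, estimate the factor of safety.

FS = 0.91

For an infinite slope with a slip plane parallel to the surface (no pore pressure): FS = [c' + γz cos²β tanφ'] / [γz sinβ cosβ].
γz = 18.0·5.7 = 102.60 kN/m²
Numerator = 5.4 + 102.60·cos²28.9°·tan23.4° = 5.4 + 102.60·0.7664·0.4327 = 39.429 kPa
Denominator = 102.60·sin28.9°·cos28.9° = 102.60·0.4833·0.8755 = 43.410 kPa
FS = 39.429 / 43.410 = 0.908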